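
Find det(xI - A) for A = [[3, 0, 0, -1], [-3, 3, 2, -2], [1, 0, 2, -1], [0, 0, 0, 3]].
χ_A(x) = (x - 3)^3(x - 2)

xI - A = [[x - 3, 0, 0, 1], [3, x - 3, -2, 2], [-1, 0, x - 2, 1], [0, 0, 0, x - 3]].

Expanding det(xI - A) along the first row:
det(xI - A) = + (x - 3)·det([[x - 3, -2, 2], [0, x - 2, 1], [0, 0, x - 3]]) - (0)·det([[3, -2, 2], [-1, x - 2, 1], [0, 0, x - 3]]) + (0)·det([[3, x - 3, 2], [-1, 0, 1], [0, 0, x - 3]]) - (1)·det([[3, x - 3, -2], [-1, 0, x - 2], [0, 0, 0]]).

Evaluating gives χ_A(x) = x^4 - 11x^3 + 45x^2 - 81x + 54 = (x - 3)^3(x - 2).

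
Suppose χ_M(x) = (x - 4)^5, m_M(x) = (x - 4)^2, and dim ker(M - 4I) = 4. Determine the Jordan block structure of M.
λ = 4: algebraic multiplicity 5 (exponent in χ_M), largest block size 2 (exponent in m_M), 4 blocks (geometric multiplicity). These force block sizes [2, 1, 1, 1].

Jordan blocks: (4, 2), (4, 1), (4, 1), (4, 1)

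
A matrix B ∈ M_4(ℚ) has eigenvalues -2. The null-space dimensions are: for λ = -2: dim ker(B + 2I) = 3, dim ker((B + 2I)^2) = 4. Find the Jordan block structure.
λ = -2: successive nullity increments [3, 1] count blocks of size ≥ k; block sizes are [2, 1, 1].

Jordan blocks: (-2, 2), (-2, 1), (-2, 1)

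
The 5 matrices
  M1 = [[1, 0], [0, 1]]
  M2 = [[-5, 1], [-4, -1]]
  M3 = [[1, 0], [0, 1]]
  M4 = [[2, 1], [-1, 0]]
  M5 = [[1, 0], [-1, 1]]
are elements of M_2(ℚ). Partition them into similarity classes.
Characteristic polynomials: χ_{M1} = (x - 1)^2, χ_{M2} = (x + 3)^2, χ_{M3} = (x - 1)^2, χ_{M4} = (x - 1)^2, χ_{M5} = (x - 1)^2.

{M1, M3}: invariant factors x - 1, x - 1.

{M2}: invariant factors (x + 3)^2.

{M4, M5}: invariant factors (x - 1)^2.

Matrices are similar if and only if their invariant-factor lists agree; the partition into similarity classes is {M1, M3}, {M2}, {M4, M5}.

3 classes: {M1, M3}, {M2}, {M4, M5}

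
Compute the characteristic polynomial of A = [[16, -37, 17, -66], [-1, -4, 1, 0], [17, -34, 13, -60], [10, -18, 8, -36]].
xI - A = [[x - 16, 37, -17, 66], [1, x + 4, -1, 0], [-17, 34, x - 13, 60], [-10, 18, -8, x + 36]].

Expanding det(xI - A) along the first row:
det(xI - A) = + (x - 16)·det([[x + 4, -1, 0], [34, x - 13, 60], [18, -8, x + 36]]) - (37)·det([[1, -1, 0], [-17, x - 13, 60], [-10, -8, x + 36]]) + (-17)·det([[1, x + 4, 0], [-17, 34, 60], [-10, 18, x + 36]]) - (66)·det([[1, x + 4, -1], [-17, 34, x - 13], [-10, 18, -8]]).

Evaluating gives χ_A(x) = x^4 + 11x^3 + 40x^2 + 48x = x(x + 3)(x + 4)^2.

χ_A(x) = x(x + 3)(x + 4)^2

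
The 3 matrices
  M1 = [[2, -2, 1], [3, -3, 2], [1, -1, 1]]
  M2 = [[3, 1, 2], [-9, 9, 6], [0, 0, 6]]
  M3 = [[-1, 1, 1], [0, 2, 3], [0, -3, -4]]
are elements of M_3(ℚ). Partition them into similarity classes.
Characteristic polynomials: χ_{M1} = x^3, χ_{M2} = (x - 6)^3, χ_{M3} = (x + 1)^3.

{M1}: invariant factors x^3.

{M2}: invariant factors x - 6, (x - 6)^2.

{M3}: invariant factors x + 1, (x + 1)^2.

Matrices are similar if and only if their invariant-factor lists agree; the partition into similarity classes is {M1}, {M2}, {M3}.

3 classes: {M1}, {M2}, {M3}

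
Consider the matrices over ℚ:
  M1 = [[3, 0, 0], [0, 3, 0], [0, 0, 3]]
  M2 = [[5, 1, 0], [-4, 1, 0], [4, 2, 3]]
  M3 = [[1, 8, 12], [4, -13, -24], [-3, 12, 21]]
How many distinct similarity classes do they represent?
Characteristic polynomials: χ_{M1} = (x - 3)^3, χ_{M2} = (x - 3)^3, χ_{M3} = (x - 3)^3.

{M1}: invariant factors x - 3, x - 3, x - 3.

{M2, M3}: invariant factors x - 3, (x - 3)^2.

Matrices are similar if and only if their invariant-factor lists agree; the partition into similarity classes is {M1}, {M2, M3}.

2 classes: {M1}, {M2, M3}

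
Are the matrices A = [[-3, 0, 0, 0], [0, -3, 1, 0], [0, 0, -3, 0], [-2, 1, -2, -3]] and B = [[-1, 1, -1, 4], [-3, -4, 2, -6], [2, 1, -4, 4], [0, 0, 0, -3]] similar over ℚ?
Two matrices over a field are similar if and only if they have the same invariant factors.

Both A and B have characteristic polynomial (x + 3)^4 and minimal polynomial (x + 3)^3. Computing further, both have invariant factors x + 3, (x + 3)^3. Hence A and B are similar.

Yes.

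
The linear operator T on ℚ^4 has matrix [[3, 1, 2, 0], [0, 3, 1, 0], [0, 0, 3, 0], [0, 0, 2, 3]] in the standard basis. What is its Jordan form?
J = [[3, 1, 0, 0], [0, 3, 1, 0], [0, 0, 3, 0], [0, 0, 0, 3]]

The characteristic polynomial is det(xI - A) = (x - 3)^4, so the eigenvalues are 3 (algebraic multiplicity 4).

For λ = 3: rank(A - 3I) = 2, rank((A - 3I)^2) = 1, rank((A - 3I)^3) = 0. The eigenspace has dimension 4 - 2 = 2, so there are 2 Jordan blocks; the rank sequence gives block sizes [3, 1].

Assembling the blocks gives the Jordan form J above.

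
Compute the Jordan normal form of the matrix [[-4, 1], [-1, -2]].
J = [[-3, 1], [0, -3]]

The characteristic polynomial is det(xI - A) = (x + 3)^2, so the eigenvalues are -3 (algebraic multiplicity 2).

For λ = -3: rank(A + 3I) = 1, rank((A + 3I)^2) = 0. The eigenspace has dimension 2 - 1 = 1, so there is 1 Jordan block; the rank sequence gives block sizes [2].

Assembling the blocks gives the Jordan form J above.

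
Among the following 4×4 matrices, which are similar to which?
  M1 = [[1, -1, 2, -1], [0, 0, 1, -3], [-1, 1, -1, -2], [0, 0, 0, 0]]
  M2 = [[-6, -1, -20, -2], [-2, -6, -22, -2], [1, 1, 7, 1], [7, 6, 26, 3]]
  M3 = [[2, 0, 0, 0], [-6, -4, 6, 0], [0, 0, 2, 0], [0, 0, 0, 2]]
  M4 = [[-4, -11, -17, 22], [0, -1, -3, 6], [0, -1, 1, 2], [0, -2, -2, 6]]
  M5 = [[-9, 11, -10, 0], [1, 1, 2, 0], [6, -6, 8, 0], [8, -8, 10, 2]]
Characteristic polynomials: χ_{M1} = x^4, χ_{M2} = (x - 3)^2(x + 4)^2, χ_{M3} = (x - 2)^3(x + 4), χ_{M4} = (x - 2)^3(x + 4), χ_{M5} = (x - 2)^3(x + 4).

{M1}: invariant factors x, x^3.

{M2}: invariant factors (x - 3)^2(x + 4)^2.

{M3}: invariant factors x - 2, x - 2, (x - 2)(x + 4).

{M4, M5}: invariant factors x - 2, (x - 2)^2(x + 4).

Matrices are similar if and only if their invariant-factor lists agree; the partition into similarity classes is {M1}, {M2}, {M3}, {M4, M5}.

4 classes: {M1}, {M2}, {M3}, {M4, M5}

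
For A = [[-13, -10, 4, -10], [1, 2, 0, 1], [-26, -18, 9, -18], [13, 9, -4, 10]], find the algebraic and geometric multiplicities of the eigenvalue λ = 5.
algebraic multiplicity 1, geometric multiplicity 1

The characteristic polynomial is (x - 5)(x - 1)^3, so the factor x - 5 appears with exponent 1: the algebraic multiplicity is 1.

rank(A - 5I) = 3, so the eigenspace has dimension 4 - 3 = 1: the geometric multiplicity is 1.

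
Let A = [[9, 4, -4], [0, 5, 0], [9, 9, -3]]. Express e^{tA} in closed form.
A has Jordan form J = [[3, 1, 0], [0, 3, 0], [0, 0, 5]] with A = PJP^{-1}, so e^{tA} = P e^{tJ} P^{-1}.

For a Jordan block J_k(λ), e^{tJ_k(λ)} = e^{λt} · (I + tN + t^2 N^2/2! + ... + t^{k-1} N^{k-1}/(k-1)!) where N is the nilpotent superdiagonal part.

Assembling the blocks and conjugating back gives the entries of e^{tA} as shown above.

e^{tA} = [[(6*t + 1)*e^{3*t}, (6*t - e^{2*t} + 1)*e^{3*t}, -4*t*e^{3*t}], [0, e^{5*t}, 0], [9*t*e^{3*t}, 9*t*e^{3*t}, (1 - 6*t)*e^{3*t}]]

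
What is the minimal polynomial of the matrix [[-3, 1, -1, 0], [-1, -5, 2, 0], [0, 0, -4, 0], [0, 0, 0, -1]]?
m_A(x) = (x + 1)(x + 4)^3

The characteristic polynomial factors as (x + 1)(x + 4)^3. The minimal polynomial is ∏(x - λ)^{k_λ} where k_λ is the size of the largest Jordan block at λ.

For λ = -4: rank(A + 4I) = 3, and the largest Jordan block has size 3 (the smallest k with rank((A + 4I)^k) = rank((A + 4I)^(k+1))).
For λ = -1: rank(A + I) = 3, and the largest Jordan block has size 1 (the smallest k with rank((A + I)^k) = rank((A + I)^(k+1))).

So m_A(x) = (x + 1)(x + 4)^3.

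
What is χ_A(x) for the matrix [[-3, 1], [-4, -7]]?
xI - A = [[x + 3, -1], [4, x + 7]].

Expanding det(xI - A) along the first row:
det(xI - A) = + (x + 3)·det([[x + 7]]) - (-1)·det([[4]]).

Evaluating gives χ_A(x) = x^2 + 10x + 25 = (x + 5)^2.

χ_A(x) = (x + 5)^2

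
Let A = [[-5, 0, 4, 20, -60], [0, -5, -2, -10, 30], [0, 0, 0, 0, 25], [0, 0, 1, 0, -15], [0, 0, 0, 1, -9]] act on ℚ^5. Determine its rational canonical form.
R = [[-5, 0, 0, 0, 0], [0, -5, 0, 0, 0], [0, 0, 0, 0, 25], [0, 0, 1, 0, -15], [0, 0, 0, 1, -9]]

The invariant factors of A (the non-unit diagonal entries of the Smith normal form of xI - A over ℚ[x]) are x + 5, x + 5, (x - 1)(x + 5)^2, each dividing the next. The characteristic polynomial is their product, (x - 1)(x + 5)^4.

The rational canonical form is the block-diagonal matrix of companion matrices C(f_i):
R = [[-5, 0, 0, 0, 0], [0, -5, 0, 0, 0], [0, 0, 0, 0, 25], [0, 0, 1, 0, -15], [0, 0, 0, 1, -9]].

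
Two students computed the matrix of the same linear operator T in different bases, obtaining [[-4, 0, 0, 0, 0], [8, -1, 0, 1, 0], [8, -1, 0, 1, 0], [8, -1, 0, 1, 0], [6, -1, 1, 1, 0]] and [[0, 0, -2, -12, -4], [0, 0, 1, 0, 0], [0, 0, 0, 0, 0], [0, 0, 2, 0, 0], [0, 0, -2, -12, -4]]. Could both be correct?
No.

Both have characteristic polynomial x^4(x + 4), but the minimal polynomial of A is x^3(x + 4) while the minimal polynomial of B is x^2(x + 4). The minimal polynomial is a similarity invariant, so A and B are not similar.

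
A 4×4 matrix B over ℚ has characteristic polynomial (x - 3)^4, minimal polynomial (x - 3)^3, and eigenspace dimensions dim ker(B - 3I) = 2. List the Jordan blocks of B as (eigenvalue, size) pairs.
λ = 3: algebraic multiplicity 4 (exponent in χ_B), largest block size 3 (exponent in m_B), 2 blocks (geometric multiplicity). These force block sizes [3, 1].

Jordan blocks: (3, 3), (3, 1)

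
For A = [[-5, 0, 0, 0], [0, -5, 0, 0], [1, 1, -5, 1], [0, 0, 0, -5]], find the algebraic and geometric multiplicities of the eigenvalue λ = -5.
The characteristic polynomial is (x + 5)^4, so the factor x + 5 appears with exponent 4: the algebraic multiplicity is 4.

rank(A + 5I) = 1, so the eigenspace has dimension 4 - 1 = 3: the geometric multiplicity is 3.

Since 3 < 4, A is not diagonalizable.

algebraic multiplicity 4, geometric multiplicity 3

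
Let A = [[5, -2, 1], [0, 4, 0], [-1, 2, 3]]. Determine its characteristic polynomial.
χ_A(x) = (x - 4)^3

xI - A = [[x - 5, 2, -1], [0, x - 4, 0], [1, -2, x - 3]].

Expanding det(xI - A) along the first row:
det(xI - A) = + (x - 5)·det([[x - 4, 0], [-2, x - 3]]) - (2)·det([[0, 0], [1, x - 3]]) + (-1)·det([[0, x - 4], [1, -2]]).

Evaluating gives χ_A(x) = x^3 - 12x^2 + 48x - 64 = (x - 4)^3.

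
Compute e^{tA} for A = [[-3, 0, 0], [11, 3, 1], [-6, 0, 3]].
e^{tA} = [[e^{-3*t}, 0, 0], [((2 - t)*e^{6*t} - 2)*e^{-3*t}, e^{3*t}, t*e^{3*t}], [-2*sinh(3*t), 0, e^{3*t}]]

A has Jordan form J = [[-3, 0, 0], [0, 3, 1], [0, 0, 3]] with A = PJP^{-1}, so e^{tA} = P e^{tJ} P^{-1}.

For a Jordan block J_k(λ), e^{tJ_k(λ)} = e^{λt} · (I + tN + t^2 N^2/2! + ... + t^{k-1} N^{k-1}/(k-1)!) where N is the nilpotent superdiagonal part.

Assembling the blocks and conjugating back gives the entries of e^{tA} as shown above.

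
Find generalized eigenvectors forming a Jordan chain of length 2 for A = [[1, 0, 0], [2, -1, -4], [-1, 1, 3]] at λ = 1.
We seek v_1 ∈ ker((A - I)^2) \ ker(A - I), then set v_{i+1} = (A - I) v_i.

One such chain is v_1 = [[0, 1, 0]]^T, v_2 = [[0, -2, 1]]^T. Check: (A - I) v_2 = [[0, 0, 0]]^T = 0.

v_1 = [[0, 1, 0]]^T, v_2 = [[0, -2, 1]]^T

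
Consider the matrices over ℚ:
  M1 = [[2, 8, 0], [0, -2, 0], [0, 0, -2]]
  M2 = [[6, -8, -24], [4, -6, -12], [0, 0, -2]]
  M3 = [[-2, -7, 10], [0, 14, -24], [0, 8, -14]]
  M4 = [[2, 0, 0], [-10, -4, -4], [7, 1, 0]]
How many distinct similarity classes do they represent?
2 classes: {M1, M2}, {M3, M4}

Characteristic polynomials: χ_{M1} = (x - 2)(x + 2)^2, χ_{M2} = (x - 2)(x + 2)^2, χ_{M3} = (x - 2)(x + 2)^2, χ_{M4} = (x - 2)(x + 2)^2.

{M1, M2}: invariant factors x + 2, (x - 2)(x + 2).

{M3, M4}: invariant factors (x - 2)(x + 2)^2.

Matrices are similar if and only if their invariant-factor lists agree; the partition into similarity classes is {M1, M2}, {M3, M4}.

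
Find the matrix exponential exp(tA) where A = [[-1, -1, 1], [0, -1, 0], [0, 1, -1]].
e^{tA} = [[e^{-t}, t*(t - 2)*e^{-t}/2, t*e^{-t}], [0, e^{-t}, 0], [0, t*e^{-t}, e^{-t}]]

A has Jordan form J = [[-1, 1, 0], [0, -1, 1], [0, 0, -1]] with A = PJP^{-1}, so e^{tA} = P e^{tJ} P^{-1}.

For a Jordan block J_k(λ), e^{tJ_k(λ)} = e^{λt} · (I + tN + t^2 N^2/2! + ... + t^{k-1} N^{k-1}/(k-1)!) where N is the nilpotent superdiagonal part.

Assembling the blocks and conjugating back gives the entries of e^{tA} as shown above.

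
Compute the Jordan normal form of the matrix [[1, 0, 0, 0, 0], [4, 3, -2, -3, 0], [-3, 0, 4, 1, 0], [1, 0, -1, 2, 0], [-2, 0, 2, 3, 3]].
J = [[1, 0, 0, 0, 0], [0, 3, 1, 0, 0], [0, 0, 3, 1, 0], [0, 0, 0, 3, 0], [0, 0, 0, 0, 3]]

The characteristic polynomial is det(xI - A) = (x - 3)^4(x - 1), so the eigenvalues are 1 (algebraic multiplicity 1), 3 (algebraic multiplicity 4).

For λ = 1: algebraic multiplicity 1 gives one 1×1 block.

For λ = 3: rank(A - 3I) = 3, rank((A - 3I)^2) = 2, rank((A - 3I)^3) = 1. The eigenspace has dimension 5 - 3 = 2, so there are 2 Jordan blocks; the rank sequence gives block sizes [3, 1].

Assembling the blocks gives the Jordan form J above.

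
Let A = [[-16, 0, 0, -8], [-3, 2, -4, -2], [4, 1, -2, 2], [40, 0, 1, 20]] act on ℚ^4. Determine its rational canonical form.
R = [[0, 0, 0, -8], [1, 0, 0, -6], [0, 1, 0, 2], [0, 0, 1, 4]]

The invariant factors of A (the non-unit diagonal entries of the Smith normal form of xI - A over ℚ[x]) are (x - 4)(x^3 - 2x - 2), each dividing the next. The characteristic polynomial is their product, (x - 4)(x^3 - 2x - 2).

The rational canonical form is the block-diagonal matrix of companion matrices C(f_i):
R = [[0, 0, 0, -8], [1, 0, 0, -6], [0, 1, 0, 2], [0, 0, 1, 4]].

Note the characteristic polynomial does not split into linear factors over ℚ, so A has no Jordan form over ℚ; the rational canonical form exists over any field.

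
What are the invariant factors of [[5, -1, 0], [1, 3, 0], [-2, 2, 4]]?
The Jordan structure of A has elementary divisors (x - 4)^2, (x - 4). Arranging the block sizes at each eigenvalue in decreasing order and taking row products gives the invariant factors.

Invariant factors (smallest first, each dividing the next): x - 4, (x - 4)^2.

Check: the last factor (x - 4)^2 is the minimal polynomial, and the product (x - 4)^3 is the characteristic polynomial.

x - 4, (x - 4)^2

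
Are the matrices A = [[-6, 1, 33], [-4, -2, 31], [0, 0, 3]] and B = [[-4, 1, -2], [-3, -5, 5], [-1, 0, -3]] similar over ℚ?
trace(A) = -5 but trace(B) = -12. The trace is a similarity invariant, so A and B are not similar.

No.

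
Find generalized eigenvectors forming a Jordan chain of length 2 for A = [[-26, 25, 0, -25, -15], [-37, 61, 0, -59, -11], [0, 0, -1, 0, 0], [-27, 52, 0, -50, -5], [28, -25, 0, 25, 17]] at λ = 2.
We seek v_1 ∈ ker((A - 2I)^2) \ ker(A - 2I), then set v_{i+1} = (A - 2I) v_i.

One such chain is v_1 = [[-5, -4, 0, -2, 6]]^T, v_2 = [[0, 1, 0, 1, 0]]^T. Check: (A - 2I) v_2 = [[0, 0, 0, 0, 0]]^T = 0.

v_1 = [[-5, -4, 0, -2, 6]]^T, v_2 = [[0, 1, 0, 1, 0]]^T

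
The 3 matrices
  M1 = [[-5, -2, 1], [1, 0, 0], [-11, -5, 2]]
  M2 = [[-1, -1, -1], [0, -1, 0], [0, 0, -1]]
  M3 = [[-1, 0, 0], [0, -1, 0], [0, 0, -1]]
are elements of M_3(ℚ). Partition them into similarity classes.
Characteristic polynomials: χ_{M1} = (x + 1)^3, χ_{M2} = (x + 1)^3, χ_{M3} = (x + 1)^3.

{M1}: invariant factors (x + 1)^3.

{M2}: invariant factors x + 1, (x + 1)^2.

{M3}: invariant factors x + 1, x + 1, x + 1.

Matrices are similar if and only if their invariant-factor lists agree; the partition into similarity classes is {M1}, {M2}, {M3}.

3 classes: {M1}, {M2}, {M3}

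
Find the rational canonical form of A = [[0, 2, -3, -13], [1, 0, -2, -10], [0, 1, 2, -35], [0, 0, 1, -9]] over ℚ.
R = [[0, 0, 0, -6], [1, 0, 0, -17], [0, 1, 0, -17], [0, 0, 1, -7]]

The invariant factors of A (the non-unit diagonal entries of the Smith normal form of xI - A over ℚ[x]) are (x + 1)^2(x + 2)(x + 3), each dividing the next. The characteristic polynomial is their product, (x + 1)^2(x + 2)(x + 3).

The rational canonical form is the block-diagonal matrix of companion matrices C(f_i):
R = [[0, 0, 0, -6], [1, 0, 0, -17], [0, 1, 0, -17], [0, 0, 1, -7]].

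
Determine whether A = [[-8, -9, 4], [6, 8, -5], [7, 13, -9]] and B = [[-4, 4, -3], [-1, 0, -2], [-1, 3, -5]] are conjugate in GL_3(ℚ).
Yes.

Two matrices over a field are similar if and only if they have the same invariant factors.

Both A and B have characteristic polynomial (x + 3)^3 and minimal polynomial (x + 3)^3. Computing further, both have invariant factors (x + 3)^3. Hence A and B are similar.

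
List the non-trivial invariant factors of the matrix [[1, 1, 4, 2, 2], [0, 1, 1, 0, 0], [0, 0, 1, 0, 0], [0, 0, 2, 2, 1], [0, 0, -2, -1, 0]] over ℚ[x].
(x - 1)^2, (x - 1)^3

The Jordan structure of A has elementary divisors (x - 1)^3, (x - 1)^2. Arranging the block sizes at each eigenvalue in decreasing order and taking row products gives the invariant factors.

Invariant factors (smallest first, each dividing the next): (x - 1)^2, (x - 1)^3.

Check: the last factor (x - 1)^3 is the minimal polynomial, and the product (x - 1)^5 is the characteristic polynomial.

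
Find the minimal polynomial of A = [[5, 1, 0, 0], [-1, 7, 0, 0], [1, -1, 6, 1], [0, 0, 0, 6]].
m_A(x) = (x - 6)^2

The characteristic polynomial factors as (x - 6)^4. The minimal polynomial is ∏(x - λ)^{k_λ} where k_λ is the size of the largest Jordan block at λ.

For λ = 6: rank(A - 6I) = 2, and the largest Jordan block has size 2 (the smallest k with rank((A - 6I)^k) = rank((A - 6I)^(k+1))).

So m_A(x) = (x - 6)^2.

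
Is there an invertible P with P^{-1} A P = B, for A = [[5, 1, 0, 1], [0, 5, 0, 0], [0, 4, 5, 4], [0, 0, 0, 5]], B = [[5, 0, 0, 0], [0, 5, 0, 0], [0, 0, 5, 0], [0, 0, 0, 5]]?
Both have characteristic polynomial (x - 5)^4, but the minimal polynomial of A is (x - 5)^2 while the minimal polynomial of B is x - 5. The minimal polynomial is a similarity invariant, so A and B are not similar.

No.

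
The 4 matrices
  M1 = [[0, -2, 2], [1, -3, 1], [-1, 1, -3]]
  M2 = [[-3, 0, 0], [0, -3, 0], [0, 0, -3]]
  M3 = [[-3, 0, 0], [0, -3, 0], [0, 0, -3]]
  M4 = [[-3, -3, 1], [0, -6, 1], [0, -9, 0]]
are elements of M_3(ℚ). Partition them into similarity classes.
Characteristic polynomials: χ_{M1} = (x + 2)^3, χ_{M2} = (x + 3)^3, χ_{M3} = (x + 3)^3, χ_{M4} = (x + 3)^3.

{M1}: invariant factors x + 2, (x + 2)^2.

{M2, M3}: invariant factors x + 3, x + 3, x + 3.

{M4}: invariant factors x + 3, (x + 3)^2.

Matrices are similar if and only if their invariant-factor lists agree; the partition into similarity classes is {M1}, {M2, M3}, {M4}.

3 classes: {M1}, {M2, M3}, {M4}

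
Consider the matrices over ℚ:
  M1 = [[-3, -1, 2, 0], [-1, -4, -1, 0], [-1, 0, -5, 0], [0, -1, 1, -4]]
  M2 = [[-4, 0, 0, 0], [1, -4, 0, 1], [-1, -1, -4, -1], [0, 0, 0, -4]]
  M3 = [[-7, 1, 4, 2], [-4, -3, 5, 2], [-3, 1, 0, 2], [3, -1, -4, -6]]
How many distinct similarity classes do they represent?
Characteristic polynomials: χ_{M1} = (x + 4)^4, χ_{M2} = (x + 4)^4, χ_{M3} = (x + 4)^4.

{M1, M2, M3}: invariant factors x + 4, (x + 4)^3.

Matrices are similar if and only if their invariant-factor lists agree; the partition into similarity classes is {M1, M2, M3}.

1 class: {M1, M2, M3}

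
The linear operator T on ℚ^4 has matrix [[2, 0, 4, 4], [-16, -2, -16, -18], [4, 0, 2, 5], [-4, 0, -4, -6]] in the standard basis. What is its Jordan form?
The characteristic polynomial is det(xI - A) = x^2(x + 2)^2, so the eigenvalues are -2 (algebraic multiplicity 2), 0 (algebraic multiplicity 2).

For λ = -2: rank(A + 2I) = 2. The eigenspace has dimension 4 - 2 = 2, so there are 2 Jordan blocks; the rank sequence gives block sizes [1, 1].

For λ = 0: rank(A) = 3, rank(A^2) = 2. The eigenspace has dimension 4 - 3 = 1, so there is 1 Jordan block; the rank sequence gives block sizes [2].

Assembling the blocks gives the Jordan form J above.

J = [[-2, 0, 0, 0], [0, -2, 0, 0], [0, 0, 0, 1], [0, 0, 0, 0]]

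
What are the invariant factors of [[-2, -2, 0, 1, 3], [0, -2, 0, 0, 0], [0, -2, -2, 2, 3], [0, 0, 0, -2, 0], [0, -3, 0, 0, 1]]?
(x + 2)^2, (x - 1)(x + 2)^2

The Jordan structure of A has elementary divisors (x + 2)^2, (x + 2)^2, (x - 1). Arranging the block sizes at each eigenvalue in decreasing order and taking row products gives the invariant factors.

Invariant factors (smallest first, each dividing the next): (x + 2)^2, (x - 1)(x + 2)^2.

Check: the last factor (x - 1)(x + 2)^2 is the minimal polynomial, and the product (x - 1)(x + 2)^4 is the characteristic polynomial.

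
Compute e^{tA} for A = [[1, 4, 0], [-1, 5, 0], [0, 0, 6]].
A has Jordan form J = [[3, 1, 0], [0, 3, 0], [0, 0, 6]] with A = PJP^{-1}, so e^{tA} = P e^{tJ} P^{-1}.

For a Jordan block J_k(λ), e^{tJ_k(λ)} = e^{λt} · (I + tN + t^2 N^2/2! + ... + t^{k-1} N^{k-1}/(k-1)!) where N is the nilpotent superdiagonal part.

Assembling the blocks and conjugating back gives the entries of e^{tA} as shown above.

e^{tA} = [[(1 - 2*t)*e^{3*t}, 4*t*e^{3*t}, 0], [-t*e^{3*t}, (2*t + 1)*e^{3*t}, 0], [0, 0, e^{6*t}]]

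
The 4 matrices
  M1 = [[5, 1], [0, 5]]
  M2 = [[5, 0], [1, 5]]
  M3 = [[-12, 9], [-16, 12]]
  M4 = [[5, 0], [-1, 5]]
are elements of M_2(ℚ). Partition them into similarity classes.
Characteristic polynomials: χ_{M1} = (x - 5)^2, χ_{M2} = (x - 5)^2, χ_{M3} = x^2, χ_{M4} = (x - 5)^2.

{M1, M2, M4}: invariant factors (x - 5)^2.

{M3}: invariant factors x^2.

Matrices are similar if and only if their invariant-factor lists agree; the partition into similarity classes is {M1, M2, M4}, {M3}.

2 classes: {M1, M2, M4}, {M3}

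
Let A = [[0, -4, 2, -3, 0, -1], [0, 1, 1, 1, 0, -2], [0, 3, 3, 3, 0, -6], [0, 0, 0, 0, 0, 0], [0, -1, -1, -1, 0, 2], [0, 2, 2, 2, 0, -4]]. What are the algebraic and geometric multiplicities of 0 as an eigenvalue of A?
The characteristic polynomial is x^6, so the factor x appears with exponent 6: the algebraic multiplicity is 6.

rank(A) = 2, so the eigenspace has dimension 6 - 2 = 4: the geometric multiplicity is 4.

Since 4 < 6, A is not diagonalizable.

algebraic multiplicity 6, geometric multiplicity 4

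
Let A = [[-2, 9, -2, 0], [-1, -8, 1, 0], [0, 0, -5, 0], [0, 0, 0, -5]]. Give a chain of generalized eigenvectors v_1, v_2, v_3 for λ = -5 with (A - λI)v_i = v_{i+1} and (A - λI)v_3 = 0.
We seek v_1 ∈ ker((A + 5I)^3) \ ker((A + 5I)^2), then set v_{i+1} = (A + 5I) v_i.

One such chain is v_1 = [[0, 0, 1, 0]]^T, v_2 = [[-2, 1, 0, 0]]^T, v_3 = [[3, -1, 0, 0]]^T. Check: (A + 5I) v_3 = [[0, 0, 0, 0]]^T = 0.

v_1 = [[0, 0, 1, 0]]^T, v_2 = [[-2, 1, 0, 0]]^T, v_3 = [[3, -1, 0, 0]]^T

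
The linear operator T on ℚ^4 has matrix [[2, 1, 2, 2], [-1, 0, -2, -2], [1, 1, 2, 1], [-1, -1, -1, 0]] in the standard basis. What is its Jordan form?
The characteristic polynomial is det(xI - A) = (x - 1)^4, so the eigenvalues are 1 (algebraic multiplicity 4).

For λ = 1: rank(A - I) = 2, rank((A - I)^2) = 0. The eigenspace has dimension 4 - 2 = 2, so there are 2 Jordan blocks; the rank sequence gives block sizes [2, 2].

Assembling the blocks gives the Jordan form J above.

J = [[1, 1, 0, 0], [0, 1, 0, 0], [0, 0, 1, 1], [0, 0, 0, 1]]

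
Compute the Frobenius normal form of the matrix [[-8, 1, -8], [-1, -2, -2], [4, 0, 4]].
The invariant factors of A (the non-unit diagonal entries of the Smith normal form of xI - A over ℚ[x]) are (x + 1)^2(x + 4), each dividing the next. The characteristic polynomial is their product, (x + 1)^2(x + 4).

The rational canonical form is the block-diagonal matrix of companion matrices C(f_i):
R = [[0, 0, -4], [1, 0, -9], [0, 1, -6]].

R = [[0, 0, -4], [1, 0, -9], [0, 1, -6]]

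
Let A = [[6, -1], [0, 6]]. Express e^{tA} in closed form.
e^{tA} = [[e^{6*t}, -t*e^{6*t}], [0, e^{6*t}]]

A has Jordan form J = [[6, 1], [0, 6]] with A = PJP^{-1}, so e^{tA} = P e^{tJ} P^{-1}.

For a Jordan block J_k(λ), e^{tJ_k(λ)} = e^{λt} · (I + tN + t^2 N^2/2! + ... + t^{k-1} N^{k-1}/(k-1)!) where N is the nilpotent superdiagonal part.

Assembling the blocks and conjugating back gives the entries of e^{tA} as shown above.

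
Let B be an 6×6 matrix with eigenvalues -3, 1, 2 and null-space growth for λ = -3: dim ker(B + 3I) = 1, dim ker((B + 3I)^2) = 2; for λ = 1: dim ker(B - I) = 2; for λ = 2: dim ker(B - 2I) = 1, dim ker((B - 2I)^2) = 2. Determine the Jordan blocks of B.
λ = -3: successive nullity increments [1, 1] count blocks of size ≥ k; block sizes are [2].
λ = 1: successive nullity increments [2] count blocks of size ≥ k; block sizes are [1, 1].
λ = 2: successive nullity increments [1, 1] count blocks of size ≥ k; block sizes are [2].

Jordan blocks: (-3, 2), (1, 1), (1, 1), (2, 2)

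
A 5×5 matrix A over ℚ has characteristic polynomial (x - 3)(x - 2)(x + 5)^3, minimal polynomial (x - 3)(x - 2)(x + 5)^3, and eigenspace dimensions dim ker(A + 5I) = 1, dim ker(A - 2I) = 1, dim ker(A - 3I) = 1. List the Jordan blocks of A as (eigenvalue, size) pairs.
Jordan blocks: (-5, 3), (2, 1), (3, 1)

λ = -5: algebraic multiplicity 3 (exponent in χ_A), largest block size 3 (exponent in m_A), 1 block (geometric multiplicity). This forces block sizes [3].
λ = 2: algebraic multiplicity 1 (exponent in χ_A), largest block size 1 (exponent in m_A), 1 block (geometric multiplicity). This forces block sizes [1].
λ = 3: algebraic multiplicity 1 (exponent in χ_A), largest block size 1 (exponent in m_A), 1 block (geometric multiplicity). This forces block sizes [1].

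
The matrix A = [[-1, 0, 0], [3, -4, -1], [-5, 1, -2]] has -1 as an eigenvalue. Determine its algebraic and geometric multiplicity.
The characteristic polynomial is (x + 1)(x + 3)^2, so the factor x + 1 appears with exponent 1: the algebraic multiplicity is 1.

rank(A + I) = 2, so the eigenspace has dimension 3 - 2 = 1: the geometric multiplicity is 1.

algebraic multiplicity 1, geometric multiplicity 1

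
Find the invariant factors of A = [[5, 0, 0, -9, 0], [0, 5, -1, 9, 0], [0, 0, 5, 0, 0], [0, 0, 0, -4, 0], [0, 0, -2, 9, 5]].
x - 5, x - 5, (x - 5)^2(x + 4)

The Jordan structure of A has elementary divisors (x + 4), (x - 5)^2, (x - 5), (x - 5). Arranging the block sizes at each eigenvalue in decreasing order and taking row products gives the invariant factors.

Invariant factors (smallest first, each dividing the next): x - 5, x - 5, (x - 5)^2(x + 4).

Check: the last factor (x - 5)^2(x + 4) is the minimal polynomial, and the product (x - 5)^4(x + 4) is the characteristic polynomial.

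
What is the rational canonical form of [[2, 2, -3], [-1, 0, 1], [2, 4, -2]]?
R = [[0, 0, 4], [1, 0, 0], [0, 1, 0]]

The invariant factors of A (the non-unit diagonal entries of the Smith normal form of xI - A over ℚ[x]) are x^3 - 4, each dividing the next. The characteristic polynomial is their product, x^3 - 4.

The rational canonical form is the block-diagonal matrix of companion matrices C(f_i):
R = [[0, 0, 4], [1, 0, 0], [0, 1, 0]].

Note the characteristic polynomial does not split into linear factors over ℚ, so A has no Jordan form over ℚ; the rational canonical form exists over any field.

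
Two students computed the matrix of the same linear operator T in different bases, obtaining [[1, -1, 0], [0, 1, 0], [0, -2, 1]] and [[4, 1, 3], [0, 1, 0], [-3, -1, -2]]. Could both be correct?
Two matrices over a field are similar if and only if they have the same invariant factors.

Both A and B have characteristic polynomial (x - 1)^3 and minimal polynomial (x - 1)^2. Computing further, both have invariant factors x - 1, (x - 1)^2. Hence A and B are similar.

Yes.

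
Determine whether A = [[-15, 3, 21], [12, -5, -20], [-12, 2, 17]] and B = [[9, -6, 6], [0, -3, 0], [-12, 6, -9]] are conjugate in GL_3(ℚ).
Both have characteristic polynomial (x - 3)(x + 3)^2, but the minimal polynomial of A is (x - 3)(x + 3)^2 while the minimal polynomial of B is (x - 3)(x + 3). The minimal polynomial is a similarity invariant, so A and B are not similar.

No.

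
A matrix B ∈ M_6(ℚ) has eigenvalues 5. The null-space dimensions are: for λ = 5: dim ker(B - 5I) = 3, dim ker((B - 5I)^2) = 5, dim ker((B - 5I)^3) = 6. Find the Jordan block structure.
λ = 5: successive nullity increments [3, 2, 1] count blocks of size ≥ k; block sizes are [3, 2, 1].

Jordan blocks: (5, 3), (5, 2), (5, 1)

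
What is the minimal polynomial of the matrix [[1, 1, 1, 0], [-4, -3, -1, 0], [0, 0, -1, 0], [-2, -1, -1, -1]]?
The characteristic polynomial factors as (x + 1)^4. The minimal polynomial is ∏(x - λ)^{k_λ} where k_λ is the size of the largest Jordan block at λ.

For λ = -1: rank(A + I) = 2, and the largest Jordan block has size 3 (the smallest k with rank((A + I)^k) = rank((A + I)^(k+1))).

So m_A(x) = (x + 1)^3.

m_A(x) = (x + 1)^3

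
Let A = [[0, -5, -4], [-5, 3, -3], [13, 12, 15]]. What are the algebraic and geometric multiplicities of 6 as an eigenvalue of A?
The characteristic polynomial is (x - 6)^3, so the factor x - 6 appears with exponent 3: the algebraic multiplicity is 3.

rank(A - 6I) = 2, so the eigenspace has dimension 3 - 2 = 1: the geometric multiplicity is 1.

Since 1 < 3, A is not diagonalizable.

algebraic multiplicity 3, geometric multiplicity 1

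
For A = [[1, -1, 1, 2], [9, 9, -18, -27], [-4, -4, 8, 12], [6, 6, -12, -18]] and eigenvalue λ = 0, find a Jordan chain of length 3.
We seek v_1 ∈ ker(A^3) \ ker(A^2), then set v_{i+1} = A v_i.

One such chain is v_1 = [[0, -6, 3, -4]]^T, v_2 = [[1, 0, 0, 0]]^T, v_3 = [[1, 9, -4, 6]]^T. Check: A v_3 = [[0, 0, 0, 0]]^T = 0.

v_1 = [[0, -6, 3, -4]]^T, v_2 = [[1, 0, 0, 0]]^T, v_3 = [[1, 9, -4, 6]]^T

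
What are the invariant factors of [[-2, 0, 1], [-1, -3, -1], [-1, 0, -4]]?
The Jordan structure of A has elementary divisors (x + 3)^2, (x + 3). Arranging the block sizes at each eigenvalue in decreasing order and taking row products gives the invariant factors.

Invariant factors (smallest first, each dividing the next): x + 3, (x + 3)^2.

Check: the last factor (x + 3)^2 is the minimal polynomial, and the product (x + 3)^3 is the characteristic polynomial.

x + 3, (x + 3)^2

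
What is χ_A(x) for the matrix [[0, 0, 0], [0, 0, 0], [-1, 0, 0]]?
xI - A = [[x, 0, 0], [0, x, 0], [1, 0, x]].

Expanding det(xI - A) along the first row:
det(xI - A) = + (x)·det([[x, 0], [0, x]]) - (0)·det([[0, 0], [1, x]]) + (0)·det([[0, x], [1, 0]]).

Evaluating gives χ_A(x) = x^3.

χ_A(x) = x^3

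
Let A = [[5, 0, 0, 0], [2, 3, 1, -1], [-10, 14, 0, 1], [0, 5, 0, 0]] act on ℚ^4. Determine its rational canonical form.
R = [[5, 0, 0, 0], [0, 0, 0, 5], [0, 1, 0, 9], [0, 0, 1, 3]]

The invariant factors of A (the non-unit diagonal entries of the Smith normal form of xI - A over ℚ[x]) are x - 5, (x - 5)(x + 1)^2, each dividing the next. The characteristic polynomial is their product, (x - 5)^2(x + 1)^2.

The rational canonical form is the block-diagonal matrix of companion matrices C(f_i):
R = [[5, 0, 0, 0], [0, 0, 0, 5], [0, 1, 0, 9], [0, 0, 1, 3]].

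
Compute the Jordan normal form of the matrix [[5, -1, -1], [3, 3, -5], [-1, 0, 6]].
J = [[4, 0, 0], [0, 5, 1], [0, 0, 5]]

The characteristic polynomial is det(xI - A) = (x - 5)^2(x - 4), so the eigenvalues are 4 (algebraic multiplicity 1), 5 (algebraic multiplicity 2).

For λ = 4: algebraic multiplicity 1 gives one 1×1 block.

For λ = 5: rank(A - 5I) = 2, rank((A - 5I)^2) = 1. The eigenspace has dimension 3 - 2 = 1, so there is 1 Jordan block; the rank sequence gives block sizes [2].

Assembling the blocks gives the Jordan form J above.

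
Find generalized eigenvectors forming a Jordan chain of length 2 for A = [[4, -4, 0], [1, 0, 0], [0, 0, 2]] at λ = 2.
v_1 = [[3, 2, -1]]^T, v_2 = [[-2, -1, 0]]^T

We seek v_1 ∈ ker((A - 2I)^2) \ ker(A - 2I), then set v_{i+1} = (A - 2I) v_i.

One such chain is v_1 = [[3, 2, -1]]^T, v_2 = [[-2, -1, 0]]^T. Check: (A - 2I) v_2 = [[0, 0, 0]]^T = 0.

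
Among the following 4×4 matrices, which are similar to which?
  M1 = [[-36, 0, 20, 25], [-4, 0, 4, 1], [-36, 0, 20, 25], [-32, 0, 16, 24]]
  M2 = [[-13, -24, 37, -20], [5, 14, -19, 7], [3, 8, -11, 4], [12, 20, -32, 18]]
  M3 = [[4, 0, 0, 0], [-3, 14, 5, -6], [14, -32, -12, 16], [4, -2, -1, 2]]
Characteristic polynomials: χ_{M1} = x^2(x - 4)^2, χ_{M2} = x^2(x - 4)^2, χ_{M3} = x^2(x - 4)^2.

{M1}: invariant factors x, x(x - 4)^2.

{M2, M3}: invariant factors x^2(x - 4)^2.

Matrices are similar if and only if their invariant-factor lists agree; the partition into similarity classes is {M1}, {M2, M3}.

2 classes: {M1}, {M2, M3}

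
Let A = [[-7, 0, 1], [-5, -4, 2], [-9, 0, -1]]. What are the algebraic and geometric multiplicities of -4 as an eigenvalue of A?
The characteristic polynomial is (x + 4)^3, so the factor x + 4 appears with exponent 3: the algebraic multiplicity is 3.

rank(A + 4I) = 2, so the eigenspace has dimension 3 - 2 = 1: the geometric multiplicity is 1.

Since 1 < 3, A is not diagonalizable.

algebraic multiplicity 3, geometric multiplicity 1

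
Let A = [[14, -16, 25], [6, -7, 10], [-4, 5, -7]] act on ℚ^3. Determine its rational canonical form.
The invariant factors of A (the non-unit diagonal entries of the Smith normal form of xI - A over ℚ[x]) are x^3 - x - 4, each dividing the next. The characteristic polynomial is their product, x^3 - x - 4.

The rational canonical form is the block-diagonal matrix of companion matrices C(f_i):
R = [[0, 0, 4], [1, 0, 1], [0, 1, 0]].

Note the characteristic polynomial does not split into linear factors over ℚ, so A has no Jordan form over ℚ; the rational canonical form exists over any field.

R = [[0, 0, 4], [1, 0, 1], [0, 1, 0]]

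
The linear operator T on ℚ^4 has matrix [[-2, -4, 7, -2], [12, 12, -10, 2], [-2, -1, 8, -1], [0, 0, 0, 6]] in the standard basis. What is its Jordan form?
The characteristic polynomial is det(xI - A) = (x - 6)^4, so the eigenvalues are 6 (algebraic multiplicity 4).

For λ = 6: rank(A - 6I) = 2, rank((A - 6I)^2) = 1, rank((A - 6I)^3) = 0. The eigenspace has dimension 4 - 2 = 2, so there are 2 Jordan blocks; the rank sequence gives block sizes [3, 1].

Assembling the blocks gives the Jordan form J above.

J = [[6, 1, 0, 0], [0, 6, 1, 0], [0, 0, 6, 0], [0, 0, 0, 6]]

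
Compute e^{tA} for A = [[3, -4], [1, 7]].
e^{tA} = [[(1 - 2*t)*e^{5*t}, -4*t*e^{5*t}], [t*e^{5*t}, (2*t + 1)*e^{5*t}]]

A has Jordan form J = [[5, 1], [0, 5]] with A = PJP^{-1}, so e^{tA} = P e^{tJ} P^{-1}.

For a Jordan block J_k(λ), e^{tJ_k(λ)} = e^{λt} · (I + tN + t^2 N^2/2! + ... + t^{k-1} N^{k-1}/(k-1)!) where N is the nilpotent superdiagonal part.

Assembling the blocks and conjugating back gives the entries of e^{tA} as shown above.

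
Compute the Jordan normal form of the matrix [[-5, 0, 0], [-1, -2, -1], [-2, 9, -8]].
J = [[-5, 1, 0], [0, -5, 1], [0, 0, -5]]

The characteristic polynomial is det(xI - A) = (x + 5)^3, so the eigenvalues are -5 (algebraic multiplicity 3).

For λ = -5: rank(A + 5I) = 2, rank((A + 5I)^2) = 1, rank((A + 5I)^3) = 0. The eigenspace has dimension 3 - 2 = 1, so there is 1 Jordan block; the rank sequence gives block sizes [3].

Assembling the blocks gives the Jordan form J above.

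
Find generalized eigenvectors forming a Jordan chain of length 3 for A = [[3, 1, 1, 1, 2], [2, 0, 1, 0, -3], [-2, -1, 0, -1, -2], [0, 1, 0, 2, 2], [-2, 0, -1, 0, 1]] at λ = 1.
We seek v_1 ∈ ker((A - I)^3) \ ker((A - I)^2), then set v_{i+1} = (A - I) v_i.

One such chain is v_1 = [[-1, 0, 1, 0, 0]]^T, v_2 = [[-1, -1, 1, 0, 1]]^T, v_3 = [[0, -3, 0, 1, 1]]^T. Check: (A - I) v_3 = [[0, 0, 0, 0, 0]]^T = 0.

v_1 = [[-1, 0, 1, 0, 0]]^T, v_2 = [[-1, -1, 1, 0, 1]]^T, v_3 = [[0, -3, 0, 1, 1]]^T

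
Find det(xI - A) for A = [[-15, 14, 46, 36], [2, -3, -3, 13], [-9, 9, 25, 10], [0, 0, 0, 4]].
χ_A(x) = (x - 4)^3(x + 1)

xI - A = [[x + 15, -14, -46, -36], [-2, x + 3, 3, -13], [9, -9, x - 25, -10], [0, 0, 0, x - 4]].

Expanding det(xI - A) along the first row:
det(xI - A) = + (x + 15)·det([[x + 3, 3, -13], [-9, x - 25, -10], [0, 0, x - 4]]) - (-14)·det([[-2, 3, -13], [9, x - 25, -10], [0, 0, x - 4]]) + (-46)·det([[-2, x + 3, -13], [9, -9, -10], [0, 0, x - 4]]) - (-36)·det([[-2, x + 3, 3], [9, -9, x - 25], [0, 0, 0]]).

Evaluating gives χ_A(x) = x^4 - 11x^3 + 36x^2 - 16x - 64 = (x - 4)^3(x + 1).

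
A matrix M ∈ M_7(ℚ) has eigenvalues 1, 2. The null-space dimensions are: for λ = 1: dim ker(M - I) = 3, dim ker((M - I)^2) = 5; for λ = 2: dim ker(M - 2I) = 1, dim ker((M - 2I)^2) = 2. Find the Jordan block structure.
Jordan blocks: (1, 2), (1, 2), (1, 1), (2, 2)

λ = 1: successive nullity increments [3, 2] count blocks of size ≥ k; block sizes are [2, 2, 1].
λ = 2: successive nullity increments [1, 1] count blocks of size ≥ k; block sizes are [2].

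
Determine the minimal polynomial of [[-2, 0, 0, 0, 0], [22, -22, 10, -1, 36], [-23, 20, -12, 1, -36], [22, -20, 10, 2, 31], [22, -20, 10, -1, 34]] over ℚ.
m_A(x) = (x - 3)^2(x + 2)^2

The characteristic polynomial factors as (x - 3)^2(x + 2)^3. The minimal polynomial is ∏(x - λ)^{k_λ} where k_λ is the size of the largest Jordan block at λ.

For λ = -2: rank(A + 2I) = 3, and the largest Jordan block has size 2 (the smallest k with rank((A + 2I)^k) = rank((A + 2I)^(k+1))).
For λ = 3: rank(A - 3I) = 4, and the largest Jordan block has size 2 (the smallest k with rank((A - 3I)^k) = rank((A - 3I)^(k+1))).

So m_A(x) = (x - 3)^2(x + 2)^2.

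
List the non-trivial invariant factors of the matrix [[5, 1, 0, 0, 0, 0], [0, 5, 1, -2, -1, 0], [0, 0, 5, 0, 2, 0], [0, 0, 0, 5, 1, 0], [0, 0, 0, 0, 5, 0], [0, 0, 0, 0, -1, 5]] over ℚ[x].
x - 5, (x - 5)^2, (x - 5)^3

The Jordan structure of A has elementary divisors (x - 5)^3, (x - 5)^2, (x - 5). Arranging the block sizes at each eigenvalue in decreasing order and taking row products gives the invariant factors.

Invariant factors (smallest first, each dividing the next): x - 5, (x - 5)^2, (x - 5)^3.

Check: the last factor (x - 5)^3 is the minimal polynomial, and the product (x - 5)^6 is the characteristic polynomial.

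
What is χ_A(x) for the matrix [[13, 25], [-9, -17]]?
χ_A(x) = (x + 2)^2

xI - A = [[x - 13, -25], [9, x + 17]].

Expanding det(xI - A) along the first row:
det(xI - A) = + (x - 13)·det([[x + 17]]) - (-25)·det([[9]]).

Evaluating gives χ_A(x) = x^2 + 4x + 4 = (x + 2)^2.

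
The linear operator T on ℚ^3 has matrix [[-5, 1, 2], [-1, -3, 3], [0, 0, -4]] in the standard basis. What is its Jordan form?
The characteristic polynomial is det(xI - A) = (x + 4)^3, so the eigenvalues are -4 (algebraic multiplicity 3).

For λ = -4: rank(A + 4I) = 2, rank((A + 4I)^2) = 1, rank((A + 4I)^3) = 0. The eigenspace has dimension 3 - 2 = 1, so there is 1 Jordan block; the rank sequence gives block sizes [3].

Assembling the blocks gives the Jordan form J above.

J = [[-4, 1, 0], [0, -4, 1], [0, 0, -4]]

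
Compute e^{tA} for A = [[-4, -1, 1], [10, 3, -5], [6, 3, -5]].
A has Jordan form J = [[-2, 1, 0], [0, -2, 0], [0, 0, -2]] with A = PJP^{-1}, so e^{tA} = P e^{tJ} P^{-1}.

For a Jordan block J_k(λ), e^{tJ_k(λ)} = e^{λt} · (I + tN + t^2 N^2/2! + ... + t^{k-1} N^{k-1}/(k-1)!) where N is the nilpotent superdiagonal part.

Assembling the blocks and conjugating back gives the entries of e^{tA} as shown above.

e^{tA} = [[(1 - 2*t)*e^{-2*t}, -t*e^{-2*t}, t*e^{-2*t}], [10*t*e^{-2*t}, (5*t + 1)*e^{-2*t}, -5*t*e^{-2*t}], [6*t*e^{-2*t}, 3*t*e^{-2*t}, (1 - 3*t)*e^{-2*t}]]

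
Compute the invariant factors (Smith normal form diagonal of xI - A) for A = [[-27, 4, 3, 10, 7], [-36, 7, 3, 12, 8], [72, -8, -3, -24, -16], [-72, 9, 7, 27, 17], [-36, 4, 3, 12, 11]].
(x - 3)^2, (x - 3)^3

The Jordan structure of A has elementary divisors (x - 3)^3, (x - 3)^2. Arranging the block sizes at each eigenvalue in decreasing order and taking row products gives the invariant factors.

Invariant factors (smallest first, each dividing the next): (x - 3)^2, (x - 3)^3.

Check: the last factor (x - 3)^3 is the minimal polynomial, and the product (x - 3)^5 is the characteristic polynomial.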